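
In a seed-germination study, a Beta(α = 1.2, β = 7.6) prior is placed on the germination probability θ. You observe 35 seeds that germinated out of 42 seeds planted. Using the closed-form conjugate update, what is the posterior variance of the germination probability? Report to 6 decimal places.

0.003954

The Beta prior is conjugate to a Binomial/Bernoulli likelihood; the update adds successes to α and failures to β.
Posterior: Beta(α+k, β+n−k) = Beta(1.2+35, 7.6+7) = Beta(36.2, 14.6).
Var = αβ/((α+β)²(α+β+1)) = 36.2·14.6/(50.8²·51.8) = 0.003954.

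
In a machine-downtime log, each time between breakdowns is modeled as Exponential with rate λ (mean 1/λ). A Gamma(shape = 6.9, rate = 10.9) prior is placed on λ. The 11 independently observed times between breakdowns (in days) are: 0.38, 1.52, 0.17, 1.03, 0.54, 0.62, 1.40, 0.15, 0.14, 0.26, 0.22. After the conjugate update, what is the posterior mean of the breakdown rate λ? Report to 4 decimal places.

1.0329

With a Gamma(shape α, rate β) prior on the exponential rate λ, the posterior after n observations with total T = Σxᵢ is Gamma(α+n, β+T).
Sum of observations T = 6.43 days; n = 11.
Posterior: Gamma(6.9+11, 10.9+6.43) = Gamma(17.9, 17.33).
Posterior mean of λ = α/β = 17.9/17.33 = 1.0329.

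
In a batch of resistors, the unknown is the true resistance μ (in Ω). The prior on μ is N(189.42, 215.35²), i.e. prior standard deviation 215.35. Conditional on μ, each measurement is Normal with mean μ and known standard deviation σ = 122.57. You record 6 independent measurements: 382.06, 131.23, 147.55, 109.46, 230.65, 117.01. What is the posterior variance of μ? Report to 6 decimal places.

2375.636078

For Normal data with known variance σ², a Normal(μ₀, σ₀²) prior on μ is conjugate. Posterior precision = 1/σ₀² + n/σ²; posterior mean is the precision-weighted average of μ₀ and x̄.
σ₀² = 215.35² = 46375.6225, σ² = 122.57² = 15023.4049; σ² + n·σ₀² = 15023.4049 + 6·46375.6225 = 293277.1399.
Posterior precision = 1/σ₀² + n/σ² = 1/46375.6225 + 6/15023.4049 = (σ² + n·σ₀²)/(σ₀²σ²) = 293277.1399/(46375.6225·15023.4049); posterior variance σₙ² = σ₀²σ²/(σ² + n·σ₀²) = 46375.6225·15023.4049/293277.1399 = 2375.636078.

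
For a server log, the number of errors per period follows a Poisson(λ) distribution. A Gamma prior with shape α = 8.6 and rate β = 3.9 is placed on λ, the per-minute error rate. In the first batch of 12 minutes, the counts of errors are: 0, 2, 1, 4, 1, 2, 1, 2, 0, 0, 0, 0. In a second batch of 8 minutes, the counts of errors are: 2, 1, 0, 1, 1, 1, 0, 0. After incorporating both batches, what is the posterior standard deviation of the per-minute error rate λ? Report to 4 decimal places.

0.2198

With a Gamma(shape α, rate β) prior, the Poisson likelihood is conjugate: the posterior is Gamma(α + ΣXᵢ, β + n).
Batch 1: sum of counts S = 13 over n = 12 minutes.
After batch 1: Gamma(α+S, β+n) = Gamma(8.6+13, 3.9+12) = Gamma(21.6, 15.9).
Batch 2: sum of counts S = 6 over n = 8 minutes.
After batch 2: Gamma(α+S, β+n) = Gamma(21.6+6, 15.9+8) = Gamma(27.6, 23.9).
SD = √α/β = √27.6/23.9 = 0.2198.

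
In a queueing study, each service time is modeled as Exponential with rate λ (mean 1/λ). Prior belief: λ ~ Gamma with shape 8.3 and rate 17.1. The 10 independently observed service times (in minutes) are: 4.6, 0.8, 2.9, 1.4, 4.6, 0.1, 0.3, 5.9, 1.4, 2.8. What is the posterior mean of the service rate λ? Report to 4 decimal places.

With a Gamma(shape α, rate β) prior on the exponential rate λ, the posterior after n observations with total T = Σxᵢ is Gamma(α+n, β+T).
Sum of observations T = 24.8 minutes; n = 10.
Posterior: Gamma(8.3+10, 17.1+24.8) = Gamma(18.3, 41.9).
Posterior mean of λ = α/β = 18.3/41.9 = 0.4368.

0.4368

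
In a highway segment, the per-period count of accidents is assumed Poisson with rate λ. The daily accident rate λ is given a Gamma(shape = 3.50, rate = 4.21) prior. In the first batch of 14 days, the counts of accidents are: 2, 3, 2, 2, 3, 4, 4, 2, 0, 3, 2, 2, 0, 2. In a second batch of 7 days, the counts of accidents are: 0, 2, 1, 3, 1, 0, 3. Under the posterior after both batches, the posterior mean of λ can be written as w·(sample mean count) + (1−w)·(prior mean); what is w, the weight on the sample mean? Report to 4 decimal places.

0.8330

With a Gamma(shape α, rate β) prior, the Poisson likelihood is conjugate: the posterior is Gamma(α + ΣXᵢ, β + n).
Total number of days: n = 14 + 7 = 21.
Posterior mean = (α₀+S)/(β₀+n) = [n/(β₀+n)]·(S/n) + [β₀/(β₀+n)]·(α₀/β₀), so only n and β₀ enter the weight.
Weight on data w = n/(β₀+n) = 21/(4.21+21) = 21/25.21 = 0.8330.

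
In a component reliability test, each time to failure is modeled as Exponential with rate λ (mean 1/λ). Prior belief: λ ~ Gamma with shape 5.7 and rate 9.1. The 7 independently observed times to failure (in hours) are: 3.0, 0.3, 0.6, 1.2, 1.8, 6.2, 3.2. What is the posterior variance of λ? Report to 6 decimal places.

With a Gamma(shape α, rate β) prior on the exponential rate λ, the posterior after n observations with total T = Σxᵢ is Gamma(α+n, β+T).
Sum of observations T = 16.3 hours; n = 7.
Posterior: Gamma(5.7+7, 9.1+16.3) = Gamma(12.7, 25.4).
Var = α/β² = 0.019685.

0.019685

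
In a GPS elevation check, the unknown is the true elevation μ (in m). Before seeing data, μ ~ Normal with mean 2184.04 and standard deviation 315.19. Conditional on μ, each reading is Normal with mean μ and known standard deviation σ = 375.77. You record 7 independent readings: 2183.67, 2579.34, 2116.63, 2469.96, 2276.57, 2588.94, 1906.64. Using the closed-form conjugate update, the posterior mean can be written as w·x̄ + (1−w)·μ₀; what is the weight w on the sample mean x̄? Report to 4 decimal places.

For Normal data with known variance σ², a Normal(μ₀, σ₀²) prior on μ is conjugate. Posterior precision = 1/σ₀² + n/σ²; posterior mean is the precision-weighted average of μ₀ and x̄.
σ₀² = 315.19² = 99344.7361, σ² = 375.77² = 141203.0929. Prior precision 1/σ₀² = 1/99344.7361; data precision n/σ² = 7/141203.0929.
w = (n/σ²)/(1/σ₀² + n/σ²) = n·σ₀²/(σ² + n·σ₀²) = 7·99344.7361/(141203.0929 + 7·99344.7361) = 695413.1527/836616.2456 = 0.8312.

0.8312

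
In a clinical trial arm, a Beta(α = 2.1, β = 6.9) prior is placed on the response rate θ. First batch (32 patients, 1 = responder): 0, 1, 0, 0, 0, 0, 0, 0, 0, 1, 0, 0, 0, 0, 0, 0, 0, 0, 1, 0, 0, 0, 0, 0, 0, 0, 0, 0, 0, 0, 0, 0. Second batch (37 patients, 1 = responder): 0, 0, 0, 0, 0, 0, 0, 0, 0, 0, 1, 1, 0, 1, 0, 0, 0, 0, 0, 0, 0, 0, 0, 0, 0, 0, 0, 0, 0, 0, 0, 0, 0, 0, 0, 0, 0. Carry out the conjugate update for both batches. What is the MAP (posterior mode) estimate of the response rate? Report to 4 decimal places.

0.0934

The Beta prior is conjugate to a Binomial/Bernoulli likelihood; the update adds successes to α and failures to β.
After batch 1: Beta(2.1+3, 6.9+29) = Beta(5.1, 35.9).
After batch 2: Beta(5.1+3, 35.9+34) = Beta(8.1, 69.9).
Mode of Beta(a,b) for a,b>1 is (a−1)/(a+b−2) = 7.1/76.0 = 0.0934.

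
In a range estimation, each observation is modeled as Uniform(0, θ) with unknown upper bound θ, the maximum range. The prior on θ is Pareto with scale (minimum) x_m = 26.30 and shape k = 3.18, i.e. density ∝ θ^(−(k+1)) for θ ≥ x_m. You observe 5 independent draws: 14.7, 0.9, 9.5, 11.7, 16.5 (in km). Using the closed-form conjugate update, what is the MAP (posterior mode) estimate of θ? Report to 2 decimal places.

A Pareto(scale x_m, shape k) prior on the upper bound θ of Uniform(0, θ) is conjugate: posterior is Pareto(max(x_m, max xᵢ), k + n).
Sample maximum = 16.5; prior scale x_m = 26.30 → posterior scale = max = 26.30.
Posterior shape = 3.18 + 5 = 8.18.
The Pareto density is decreasing on [x_m, ∞), so the mode is x_m = 26.30.

26.30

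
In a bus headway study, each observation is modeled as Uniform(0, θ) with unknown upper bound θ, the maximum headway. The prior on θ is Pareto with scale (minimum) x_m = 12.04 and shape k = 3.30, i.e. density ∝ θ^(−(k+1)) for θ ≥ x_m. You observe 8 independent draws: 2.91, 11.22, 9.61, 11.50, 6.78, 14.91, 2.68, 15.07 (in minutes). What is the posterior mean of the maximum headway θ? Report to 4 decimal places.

16.5331

A Pareto(scale x_m, shape k) prior on the upper bound θ of Uniform(0, θ) is conjugate: posterior is Pareto(max(x_m, max xᵢ), k + n).
Sample maximum = 15.07; prior scale x_m = 12.04 → posterior scale = max = 15.07.
Posterior shape = 3.30 + 8 = 11.30.
E[θ|data] = k·x_m/(k−1) = 11.30·15.07/10.30 = 16.5331.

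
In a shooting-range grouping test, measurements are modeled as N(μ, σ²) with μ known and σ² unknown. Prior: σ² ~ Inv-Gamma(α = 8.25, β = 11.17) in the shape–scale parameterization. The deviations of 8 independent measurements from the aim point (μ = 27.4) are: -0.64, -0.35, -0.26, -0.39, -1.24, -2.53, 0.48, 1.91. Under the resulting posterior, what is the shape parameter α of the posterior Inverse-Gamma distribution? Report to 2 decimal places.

12.25

With known mean μ and an Inverse-Gamma(α, β) prior on σ², the Normal likelihood is conjugate: posterior is Inv-Gamma(α + n/2, β + Σ(xᵢ−μ)²/2).
Σ(xᵢ−μ)² = (-0.64)² + (-0.35)² + (-0.26)² + (-0.39)² + (-1.24)² + (-2.53)² + (0.48)² + (1.91)² = 12.5688.
Posterior: Inv-Gamma(8.25 + 8/2, 11.17 + 12.5688/2) = Inv-Gamma(12.25, 17.45440).
Posterior α = 12.25.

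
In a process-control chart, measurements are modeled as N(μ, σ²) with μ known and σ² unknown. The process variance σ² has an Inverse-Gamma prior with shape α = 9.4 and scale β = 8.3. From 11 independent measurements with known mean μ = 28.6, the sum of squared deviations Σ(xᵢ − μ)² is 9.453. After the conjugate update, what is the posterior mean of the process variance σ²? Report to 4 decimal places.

With known mean μ and an Inverse-Gamma(α, β) prior on σ², the Normal likelihood is conjugate: posterior is Inv-Gamma(α + n/2, β + Σ(xᵢ−μ)²/2).
Posterior: Inv-Gamma(9.4 + 11/2, 8.3 + 9.453/2) = Inv-Gamma(14.90, 13.0265).
E[σ²|data] = β/(α−1) = 13.0265/13.90 = 0.9372.

0.9372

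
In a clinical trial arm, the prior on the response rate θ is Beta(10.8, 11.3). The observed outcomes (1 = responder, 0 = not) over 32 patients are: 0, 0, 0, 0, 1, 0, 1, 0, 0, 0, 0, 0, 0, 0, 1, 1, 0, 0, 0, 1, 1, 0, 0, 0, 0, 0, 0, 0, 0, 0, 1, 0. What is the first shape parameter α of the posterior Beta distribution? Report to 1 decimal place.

The Beta prior is conjugate to a Binomial/Bernoulli likelihood; the update adds successes to α and failures to β.
Posterior: Beta(α+k, β+n−k) = Beta(10.8+7, 11.3+25) = Beta(17.8, 36.3).
Posterior α = 17.8.

17.8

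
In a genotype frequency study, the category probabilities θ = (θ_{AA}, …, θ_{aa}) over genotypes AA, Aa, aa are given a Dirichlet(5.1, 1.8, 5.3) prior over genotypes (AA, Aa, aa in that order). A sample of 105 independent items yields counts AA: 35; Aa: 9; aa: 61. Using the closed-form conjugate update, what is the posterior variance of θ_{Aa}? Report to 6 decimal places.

0.000708

The Dirichlet prior is conjugate to the Multinomial likelihood: each posterior αⱼ = prior αⱼ + observed count nⱼ.
Posterior concentration: (40.1, 10.8, 66.3), total = 117.2.
Var[θ_j] = α_j(Σα−α_j)/((Σα)²(Σα+1)) = 10.8·106.4/(117.2²·118.2) = 0.000708.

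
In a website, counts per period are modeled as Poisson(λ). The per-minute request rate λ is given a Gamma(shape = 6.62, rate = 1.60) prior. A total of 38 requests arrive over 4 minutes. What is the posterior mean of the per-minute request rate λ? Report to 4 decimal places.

7.9679

With a Gamma(shape α, rate β) prior, the Poisson likelihood is conjugate: the posterior is Gamma(α + ΣXᵢ, β + n).
Posterior: Gamma(α+S, β+n) = Gamma(6.62+38, 1.60+4) = Gamma(44.62, 5.60).
Posterior mean = α/β = 44.62/5.60 = 7.9679.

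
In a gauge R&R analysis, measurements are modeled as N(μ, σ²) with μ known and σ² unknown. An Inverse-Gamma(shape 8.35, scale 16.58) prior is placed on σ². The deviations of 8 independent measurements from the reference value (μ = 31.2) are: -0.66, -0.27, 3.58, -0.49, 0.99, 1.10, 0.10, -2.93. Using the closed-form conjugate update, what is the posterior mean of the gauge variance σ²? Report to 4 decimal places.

With known mean μ and an Inverse-Gamma(α, β) prior on σ², the Normal likelihood is conjugate: posterior is Inv-Gamma(α + n/2, β + Σ(xᵢ−μ)²/2).
Σ(xᵢ−μ)² = (-0.66)² + (-0.27)² + (3.58)² + (-0.49)² + (0.99)² + (1.10)² + (0.10)² + (-2.93)² = 24.3500.
Posterior: Inv-Gamma(8.35 + 8/2, 16.58 + 24.3500/2) = Inv-Gamma(12.35, 28.75500).
E[σ²|data] = β/(α−1) = 28.75500/11.35 = 2.5335.

2.5335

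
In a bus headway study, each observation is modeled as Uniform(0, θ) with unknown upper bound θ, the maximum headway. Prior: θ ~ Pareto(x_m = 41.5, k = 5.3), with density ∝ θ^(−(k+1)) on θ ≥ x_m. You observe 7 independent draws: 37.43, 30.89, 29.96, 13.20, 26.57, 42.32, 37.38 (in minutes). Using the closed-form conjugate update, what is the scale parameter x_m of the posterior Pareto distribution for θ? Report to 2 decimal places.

A Pareto(scale x_m, shape k) prior on the upper bound θ of Uniform(0, θ) is conjugate: posterior is Pareto(max(x_m, max xᵢ), k + n).
Sample maximum = 42.32; prior scale x_m = 41.5 → posterior scale = max = 42.32.
Posterior shape = 5.3 + 7 = 12.3.
Posterior scale x_m = 42.32.

42.32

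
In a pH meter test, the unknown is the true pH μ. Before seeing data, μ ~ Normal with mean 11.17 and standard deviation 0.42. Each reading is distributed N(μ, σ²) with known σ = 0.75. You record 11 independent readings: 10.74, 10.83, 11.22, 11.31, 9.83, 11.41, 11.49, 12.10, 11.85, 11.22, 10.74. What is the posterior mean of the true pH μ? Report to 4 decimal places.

For Normal data with known variance σ², a Normal(μ₀, σ₀²) prior on μ is conjugate. Posterior precision = 1/σ₀² + n/σ²; posterior mean is the precision-weighted average of μ₀ and x̄.
Σxᵢ = 10.74 + 10.83 + 11.22 + 11.31 + 9.83 + 11.41 + 11.49 + 12.10 + 11.85 + 11.22 + 10.74 = 122.74, so n·x̄ = 122.74.
σ₀² = 0.42² = 0.1764, σ² = 0.75² = 0.5625; σ² + n·σ₀² = 0.5625 + 11·0.1764 = 2.5029.
Posterior mean = (μ₀/σ₀² + n·x̄/σ²)/(1/σ₀² + n/σ²) = (σ²·μ₀ + σ₀²·n·x̄)/(σ² + n·σ₀²) = (0.5625·11.17 + 0.1764·122.74)/2.5029 = 27.934461/2.5029 = 11.1608.

11.1608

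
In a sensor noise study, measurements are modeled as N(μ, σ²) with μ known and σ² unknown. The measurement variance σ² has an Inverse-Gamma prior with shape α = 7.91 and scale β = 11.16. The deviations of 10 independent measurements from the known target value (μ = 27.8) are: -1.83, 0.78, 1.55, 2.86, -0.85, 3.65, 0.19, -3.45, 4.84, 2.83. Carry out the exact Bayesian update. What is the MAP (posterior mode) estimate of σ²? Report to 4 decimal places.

3.3888

With known mean μ and an Inverse-Gamma(α, β) prior on σ², the Normal likelihood is conjugate: posterior is Inv-Gamma(α + n/2, β + Σ(xᵢ−μ)²/2).
Σ(xᵢ−μ)² = (-1.83)² + (0.78)² + (1.55)² + (2.86)² + (-0.85)² + (3.65)² + (0.19)² + (-3.45)² + (4.84)² + (2.83)² = 71.9575.
Posterior: Inv-Gamma(7.91 + 10/2, 11.16 + 71.9575/2) = Inv-Gamma(12.91, 47.13875).
Mode = β/(α+1) = 47.13875/13.91 = 3.3888.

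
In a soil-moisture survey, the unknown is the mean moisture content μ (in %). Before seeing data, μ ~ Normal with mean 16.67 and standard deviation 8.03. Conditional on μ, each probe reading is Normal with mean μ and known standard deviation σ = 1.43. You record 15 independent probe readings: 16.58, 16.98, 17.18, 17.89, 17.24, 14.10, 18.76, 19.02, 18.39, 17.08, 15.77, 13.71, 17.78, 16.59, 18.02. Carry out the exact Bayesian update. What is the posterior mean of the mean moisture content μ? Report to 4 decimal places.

17.0053

For Normal data with known variance σ², a Normal(μ₀, σ₀²) prior on μ is conjugate. Posterior precision = 1/σ₀² + n/σ²; posterior mean is the precision-weighted average of μ₀ and x̄.
Σxᵢ = 16.58 + 16.98 + 17.18 + 17.89 + 17.24 + 14.10 + 18.76 + 19.02 + 18.39 + 17.08 + 15.77 + 13.71 + 17.78 + 16.59 + 18.02 = 255.09, so n·x̄ = 255.09.
σ₀² = 8.03² = 64.4809, σ² = 1.43² = 2.0449; σ² + n·σ₀² = 2.0449 + 15·64.4809 = 969.2584.
Posterior mean = (μ₀/σ₀² + n·x̄/σ²)/(1/σ₀² + n/σ²) = (σ²·μ₀ + σ₀²·n·x̄)/(σ² + n·σ₀²) = (2.0449·16.67 + 64.4809·255.09)/969.2584 = 16482.521264/969.2584 = 17.0053.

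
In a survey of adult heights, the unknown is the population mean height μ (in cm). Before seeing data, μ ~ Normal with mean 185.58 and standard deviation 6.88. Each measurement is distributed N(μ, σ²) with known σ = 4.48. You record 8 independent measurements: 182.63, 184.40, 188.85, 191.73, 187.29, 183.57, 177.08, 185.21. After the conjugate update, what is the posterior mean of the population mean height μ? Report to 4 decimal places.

185.1194

For Normal data with known variance σ², a Normal(μ₀, σ₀²) prior on μ is conjugate. Posterior precision = 1/σ₀² + n/σ²; posterior mean is the precision-weighted average of μ₀ and x̄.
Σxᵢ = 182.63 + 184.40 + 188.85 + 191.73 + 187.29 + 183.57 + 177.08 + 185.21 = 1480.76, so n·x̄ = 1480.76.
σ₀² = 6.88² = 47.3344, σ² = 4.48² = 20.0704; σ² + n·σ₀² = 20.0704 + 8·47.3344 = 398.7456.
Posterior mean = (μ₀/σ₀² + n·x̄/σ²)/(1/σ₀² + n/σ²) = (σ²·μ₀ + σ₀²·n·x̄)/(σ² + n·σ₀²) = (20.0704·185.58 + 47.3344·1480.76)/398.7456 = 73815.550976/398.7456 = 185.1194.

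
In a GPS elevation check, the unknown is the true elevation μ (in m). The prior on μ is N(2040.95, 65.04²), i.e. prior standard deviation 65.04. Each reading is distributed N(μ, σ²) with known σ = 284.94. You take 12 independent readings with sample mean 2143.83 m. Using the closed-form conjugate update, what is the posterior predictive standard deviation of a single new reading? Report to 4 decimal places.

For Normal data with known variance σ², a Normal(μ₀, σ₀²) prior on μ is conjugate. Posterior precision = 1/σ₀² + n/σ²; posterior mean is the precision-weighted average of μ₀ and x̄.
σ₀² = 65.04² = 4230.2016, σ² = 284.94² = 81190.8036; σ² + n·σ₀² = 81190.8036 + 12·4230.2016 = 131953.2228.
Posterior precision = 1/σ₀² + n/σ² = 1/4230.2016 + 12/81190.8036 = (σ² + n·σ₀²)/(σ₀²σ²) = 131953.2228/(4230.2016·81190.8036); posterior variance σₙ² = σ₀²σ²/(σ² + n·σ₀²) = 4230.2016·81190.8036/131953.2228 = 2602.842583.
Predictive variance for one new observation = σₙ² + σ² = 4230.2016·81190.8036/131953.2228 + 81190.8036 = σ²·(σ₀² + 131953.2228)/131953.2228 = 81190.8036·136183.4244/131953.2228 = 83793.646183; SD = √(81190.8036·136183.4244/131953.2228) = 289.4713.

289.4713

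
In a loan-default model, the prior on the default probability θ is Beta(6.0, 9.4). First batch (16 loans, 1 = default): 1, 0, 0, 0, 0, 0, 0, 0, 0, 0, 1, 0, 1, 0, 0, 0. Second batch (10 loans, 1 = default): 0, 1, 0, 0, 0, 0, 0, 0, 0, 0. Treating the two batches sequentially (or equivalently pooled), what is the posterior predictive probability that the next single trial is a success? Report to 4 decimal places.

The Beta prior is conjugate to a Binomial/Bernoulli likelihood; the update adds successes to α and failures to β.
After batch 1: Beta(6.0+3, 9.4+13) = Beta(9.0, 22.4).
After batch 2: Beta(9.0+1, 22.4+9) = Beta(10.0, 31.4).
For a single future Bernoulli trial, P(success | data) = α/(α+β) = 0.2415.

0.2415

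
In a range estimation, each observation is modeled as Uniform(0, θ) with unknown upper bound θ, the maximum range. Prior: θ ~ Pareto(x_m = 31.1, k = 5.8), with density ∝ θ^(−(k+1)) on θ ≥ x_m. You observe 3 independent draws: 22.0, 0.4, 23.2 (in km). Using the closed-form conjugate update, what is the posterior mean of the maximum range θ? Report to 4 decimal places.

A Pareto(scale x_m, shape k) prior on the upper bound θ of Uniform(0, θ) is conjugate: posterior is Pareto(max(x_m, max xᵢ), k + n).
Sample maximum = 23.2; prior scale x_m = 31.1 → posterior scale = max = 31.1.
Posterior shape = 5.8 + 3 = 8.8.
E[θ|data] = k·x_m/(k−1) = 8.8·31.1/7.8 = 35.0872.

35.0872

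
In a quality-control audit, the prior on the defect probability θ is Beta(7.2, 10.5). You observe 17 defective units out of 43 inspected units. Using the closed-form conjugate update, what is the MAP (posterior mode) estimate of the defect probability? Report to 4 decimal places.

The Beta prior is conjugate to a Binomial/Bernoulli likelihood; the update adds successes to α and failures to β.
Posterior: Beta(α+k, β+n−k) = Beta(7.2+17, 10.5+26) = Beta(24.2, 36.5).
Mode of Beta(a,b) for a,b>1 is (a−1)/(a+b−2) = 23.2/58.7 = 0.3952.

0.3952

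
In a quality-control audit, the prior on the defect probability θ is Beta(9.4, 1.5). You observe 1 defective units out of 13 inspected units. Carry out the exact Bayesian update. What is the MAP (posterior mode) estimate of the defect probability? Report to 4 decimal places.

The Beta prior is conjugate to a Binomial/Bernoulli likelihood; the update adds successes to α and failures to β.
Posterior: Beta(α+k, β+n−k) = Beta(9.4+1, 1.5+12) = Beta(10.4, 13.5).
Mode of Beta(a,b) for a,b>1 is (a−1)/(a+b−2) = 9.4/21.9 = 0.4292.

0.4292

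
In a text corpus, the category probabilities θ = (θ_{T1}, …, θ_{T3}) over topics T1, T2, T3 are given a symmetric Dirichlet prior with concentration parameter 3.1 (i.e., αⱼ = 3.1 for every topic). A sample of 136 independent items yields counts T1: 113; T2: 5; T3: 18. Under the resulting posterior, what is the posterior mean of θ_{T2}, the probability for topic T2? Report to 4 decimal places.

0.0557

The Dirichlet prior is conjugate to the Multinomial likelihood: each posterior αⱼ = prior αⱼ + observed count nⱼ.
Posterior concentration: (116.1, 8.1, 21.1), total = 145.3.
E[θ_{T2}|data] = α_{T2}/Σα = 8.1/145.3 = 0.0557.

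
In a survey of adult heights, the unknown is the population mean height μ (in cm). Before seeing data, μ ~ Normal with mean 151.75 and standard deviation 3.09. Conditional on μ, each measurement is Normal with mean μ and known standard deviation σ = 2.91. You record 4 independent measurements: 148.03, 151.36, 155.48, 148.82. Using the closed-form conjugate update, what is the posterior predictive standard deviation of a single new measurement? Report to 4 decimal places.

3.1939

For Normal data with known variance σ², a Normal(μ₀, σ₀²) prior on μ is conjugate. Posterior precision = 1/σ₀² + n/σ²; posterior mean is the precision-weighted average of μ₀ and x̄.
σ₀² = 3.09² = 9.5481, σ² = 2.91² = 8.4681; σ² + n·σ₀² = 8.4681 + 4·9.5481 = 46.6605.
Posterior precision = 1/σ₀² + n/σ² = 1/9.5481 + 4/8.4681 = (σ² + n·σ₀²)/(σ₀²σ²) = 46.6605/(9.5481·8.4681); posterior variance σₙ² = σ₀²σ²/(σ² + n·σ₀²) = 9.5481·8.4681/46.6605 = 1.732820.
Predictive variance for one new observation = σₙ² + σ² = 9.5481·8.4681/46.6605 + 8.4681 = σ²·(σ₀² + 46.6605)/46.6605 = 8.4681·56.2086/46.6605 = 10.200920; SD = √(8.4681·56.2086/46.6605) = 3.1939.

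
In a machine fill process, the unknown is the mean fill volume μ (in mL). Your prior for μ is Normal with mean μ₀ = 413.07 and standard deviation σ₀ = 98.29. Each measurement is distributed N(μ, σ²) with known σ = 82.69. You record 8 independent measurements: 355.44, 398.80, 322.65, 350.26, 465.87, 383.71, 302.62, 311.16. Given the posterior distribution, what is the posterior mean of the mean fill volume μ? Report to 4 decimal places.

365.5205

For Normal data with known variance σ², a Normal(μ₀, σ₀²) prior on μ is conjugate. Posterior precision = 1/σ₀² + n/σ²; posterior mean is the precision-weighted average of μ₀ and x̄.
Σxᵢ = 355.44 + 398.80 + 322.65 + 350.26 + 465.87 + 383.71 + 302.62 + 311.16 = 2890.51, so n·x̄ = 2890.51.
σ₀² = 98.29² = 9660.9241, σ² = 82.69² = 6837.6361; σ² + n·σ₀² = 6837.6361 + 8·9660.9241 = 84125.0289.
Posterior mean = (μ₀/σ₀² + n·x̄/σ²)/(1/σ₀² + n/σ²) = (σ²·μ₀ + σ₀²·n·x̄)/(σ² + n·σ₀²) = (6837.6361·413.07 + 9660.9241·2890.51)/84125.0289 = 30749420.064118/84125.0289 = 365.5205.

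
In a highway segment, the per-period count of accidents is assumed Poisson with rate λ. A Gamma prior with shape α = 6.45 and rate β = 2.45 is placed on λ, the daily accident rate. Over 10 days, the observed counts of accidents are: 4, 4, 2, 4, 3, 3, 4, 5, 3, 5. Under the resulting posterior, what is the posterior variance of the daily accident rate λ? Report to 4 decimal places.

0.2803

With a Gamma(shape α, rate β) prior, the Poisson likelihood is conjugate: the posterior is Gamma(α + ΣXᵢ, β + n).
Sum of counts S = 37 over n = 10 days.
Posterior: Gamma(α+S, β+n) = Gamma(6.45+37, 2.45+10) = Gamma(43.45, 12.45).
Var = α/β² = 43.45/12.45² = 0.2803.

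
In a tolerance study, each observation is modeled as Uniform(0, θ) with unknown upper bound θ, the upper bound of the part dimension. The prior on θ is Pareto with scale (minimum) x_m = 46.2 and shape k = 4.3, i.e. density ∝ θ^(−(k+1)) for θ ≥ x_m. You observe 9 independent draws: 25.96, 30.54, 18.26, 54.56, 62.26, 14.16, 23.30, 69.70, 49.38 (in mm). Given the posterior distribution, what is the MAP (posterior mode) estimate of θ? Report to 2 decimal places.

A Pareto(scale x_m, shape k) prior on the upper bound θ of Uniform(0, θ) is conjugate: posterior is Pareto(max(x_m, max xᵢ), k + n).
Sample maximum = 69.70; prior scale x_m = 46.2 → posterior scale = max = 69.70.
Posterior shape = 4.3 + 9 = 13.3.
The Pareto density is decreasing on [x_m, ∞), so the mode is x_m = 69.70.

69.70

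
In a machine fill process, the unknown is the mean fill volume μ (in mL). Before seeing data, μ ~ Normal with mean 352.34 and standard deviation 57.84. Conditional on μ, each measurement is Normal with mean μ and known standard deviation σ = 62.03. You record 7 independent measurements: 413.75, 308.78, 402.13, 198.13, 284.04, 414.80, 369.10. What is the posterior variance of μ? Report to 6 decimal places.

For Normal data with known variance σ², a Normal(μ₀, σ₀²) prior on μ is conjugate. Posterior precision = 1/σ₀² + n/σ²; posterior mean is the precision-weighted average of μ₀ and x̄.
σ₀² = 57.84² = 3345.4656, σ² = 62.03² = 3847.7209; σ² + n·σ₀² = 3847.7209 + 7·3345.4656 = 27265.9801.
Posterior precision = 1/σ₀² + n/σ² = 1/3345.4656 + 7/3847.7209 = (σ² + n·σ₀²)/(σ₀²σ²) = 27265.9801/(3345.4656·3847.7209); posterior variance σₙ² = σ₀²σ²/(σ² + n·σ₀²) = 3345.4656·3847.7209/27265.9801 = 472.105454.

472.105454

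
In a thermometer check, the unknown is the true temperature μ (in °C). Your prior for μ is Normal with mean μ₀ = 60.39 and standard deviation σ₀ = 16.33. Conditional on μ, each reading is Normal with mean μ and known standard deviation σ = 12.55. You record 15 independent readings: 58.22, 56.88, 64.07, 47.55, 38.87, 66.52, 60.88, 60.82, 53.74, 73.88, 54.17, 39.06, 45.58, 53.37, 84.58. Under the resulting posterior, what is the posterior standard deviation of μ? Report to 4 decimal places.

For Normal data with known variance σ², a Normal(μ₀, σ₀²) prior on μ is conjugate. Posterior precision = 1/σ₀² + n/σ²; posterior mean is the precision-weighted average of μ₀ and x̄.
σ₀² = 16.33² = 266.6689, σ² = 12.55² = 157.5025; σ² + n·σ₀² = 157.5025 + 15·266.6689 = 4157.536.
Posterior precision = 1/σ₀² + n/σ² = 1/266.6689 + 15/157.5025 = (σ² + n·σ₀²)/(σ₀²σ²) = 4157.536/(266.6689·157.5025); posterior variance σₙ² = σ₀²σ²/(σ² + n·σ₀²) = 266.6689·157.5025/4157.536 = 10.102382.
Posterior SD = √σₙ² = √(266.6689·157.5025/4157.536) = 3.1784.

3.1784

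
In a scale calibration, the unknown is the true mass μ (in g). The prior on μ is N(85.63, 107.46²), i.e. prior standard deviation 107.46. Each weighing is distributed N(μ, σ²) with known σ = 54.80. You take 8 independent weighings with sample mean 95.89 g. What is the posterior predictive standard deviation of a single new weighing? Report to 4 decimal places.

For Normal data with known variance σ², a Normal(μ₀, σ₀²) prior on μ is conjugate. Posterior precision = 1/σ₀² + n/σ²; posterior mean is the precision-weighted average of μ₀ and x̄.
σ₀² = 107.46² = 11547.6516, σ² = 54.80² = 3003.04; σ² + n·σ₀² = 3003.04 + 8·11547.6516 = 95384.2528.
Posterior precision = 1/σ₀² + n/σ² = 1/11547.6516 + 8/3003.04 = (σ² + n·σ₀²)/(σ₀²σ²) = 95384.2528/(11547.6516·3003.04); posterior variance σₙ² = σ₀²σ²/(σ² + n·σ₀²) = 11547.6516·3003.04/95384.2528 = 363.561685.
Predictive variance for one new observation = σₙ² + σ² = 11547.6516·3003.04/95384.2528 + 3003.04 = σ²·(σ₀² + 95384.2528)/95384.2528 = 3003.04·106931.9044/95384.2528 = 3366.601685; SD = √(3003.04·106931.9044/95384.2528) = 58.0224.

58.0224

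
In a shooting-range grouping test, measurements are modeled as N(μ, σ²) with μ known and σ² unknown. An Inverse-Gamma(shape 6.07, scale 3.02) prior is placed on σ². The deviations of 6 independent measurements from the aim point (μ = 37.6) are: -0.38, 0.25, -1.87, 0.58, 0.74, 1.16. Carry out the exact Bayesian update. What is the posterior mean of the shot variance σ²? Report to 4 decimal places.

0.7418

With known mean μ and an Inverse-Gamma(α, β) prior on σ², the Normal likelihood is conjugate: posterior is Inv-Gamma(α + n/2, β + Σ(xᵢ−μ)²/2).
Σ(xᵢ−μ)² = (-0.38)² + (0.25)² + (-1.87)² + (0.58)² + (0.74)² + (1.16)² = 5.9334.
Posterior: Inv-Gamma(6.07 + 6/2, 3.02 + 5.9334/2) = Inv-Gamma(9.07, 5.98670).
E[σ²|data] = β/(α−1) = 5.98670/8.07 = 0.7418.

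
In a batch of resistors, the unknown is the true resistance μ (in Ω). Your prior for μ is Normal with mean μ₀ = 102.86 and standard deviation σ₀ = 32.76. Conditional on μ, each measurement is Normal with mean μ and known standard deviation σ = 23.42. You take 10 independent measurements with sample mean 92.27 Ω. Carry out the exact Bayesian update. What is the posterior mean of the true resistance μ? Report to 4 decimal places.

92.7849

For Normal data with known variance σ², a Normal(μ₀, σ₀²) prior on μ is conjugate. Posterior precision = 1/σ₀² + n/σ²; posterior mean is the precision-weighted average of μ₀ and x̄.
n·x̄ = 10·92.27 = 922.7.
σ₀² = 32.76² = 1073.2176, σ² = 23.42² = 548.4964; σ² + n·σ₀² = 548.4964 + 10·1073.2176 = 11280.6724.
Posterior mean = (μ₀/σ₀² + n·x̄/σ²)/(1/σ₀² + n/σ²) = (σ²·μ₀ + σ₀²·n·x̄)/(σ² + n·σ₀²) = (548.4964·102.86 + 1073.2176·922.7)/11280.6724 = 1046676.219224/11280.6724 = 92.7849.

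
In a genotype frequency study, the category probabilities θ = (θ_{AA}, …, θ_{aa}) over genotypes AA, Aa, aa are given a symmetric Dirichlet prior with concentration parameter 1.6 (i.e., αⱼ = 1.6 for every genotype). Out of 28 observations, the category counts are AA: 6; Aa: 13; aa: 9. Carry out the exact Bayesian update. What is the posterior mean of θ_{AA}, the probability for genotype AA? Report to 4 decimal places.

0.2317

The Dirichlet prior is conjugate to the Multinomial likelihood: each posterior αⱼ = prior αⱼ + observed count nⱼ.
Posterior concentration: (7.6, 14.6, 10.6), total = 32.8.
E[θ_{AA}|data] = α_{AA}/Σα = 7.6/32.8 = 0.2317.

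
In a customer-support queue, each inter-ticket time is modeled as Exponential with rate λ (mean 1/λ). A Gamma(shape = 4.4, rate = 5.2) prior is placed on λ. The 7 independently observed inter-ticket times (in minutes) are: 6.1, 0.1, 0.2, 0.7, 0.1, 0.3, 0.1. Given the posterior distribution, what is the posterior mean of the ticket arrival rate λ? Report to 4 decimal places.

0.8906

With a Gamma(shape α, rate β) prior on the exponential rate λ, the posterior after n observations with total T = Σxᵢ is Gamma(α+n, β+T).
Sum of observations T = 7.6 minutes; n = 7.
Posterior: Gamma(4.4+7, 5.2+7.6) = Gamma(11.4, 12.8).
Posterior mean of λ = α/β = 11.4/12.8 = 0.8906.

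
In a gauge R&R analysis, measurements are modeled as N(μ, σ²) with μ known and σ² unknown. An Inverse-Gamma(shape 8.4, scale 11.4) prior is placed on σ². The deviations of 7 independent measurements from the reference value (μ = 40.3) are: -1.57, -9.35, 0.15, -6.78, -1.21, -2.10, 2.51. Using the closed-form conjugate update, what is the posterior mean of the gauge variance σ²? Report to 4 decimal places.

With known mean μ and an Inverse-Gamma(α, β) prior on σ², the Normal likelihood is conjugate: posterior is Inv-Gamma(α + n/2, β + Σ(xᵢ−μ)²/2).
Σ(xᵢ−μ)² = (-1.57)² + (-9.35)² + (0.15)² + (-6.78)² + (-1.21)² + (-2.10)² + (2.51)² = 148.0525.
Posterior: Inv-Gamma(8.4 + 7/2, 11.4 + 148.0525/2) = Inv-Gamma(11.90, 85.42625).
E[σ²|data] = β/(α−1) = 85.42625/10.90 = 7.8373.

7.8373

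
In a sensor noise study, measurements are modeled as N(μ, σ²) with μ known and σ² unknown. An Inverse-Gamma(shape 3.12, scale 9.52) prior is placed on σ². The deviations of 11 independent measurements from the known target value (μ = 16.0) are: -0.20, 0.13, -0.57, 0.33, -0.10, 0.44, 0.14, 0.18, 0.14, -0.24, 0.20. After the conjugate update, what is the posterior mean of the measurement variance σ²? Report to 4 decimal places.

With known mean μ and an Inverse-Gamma(α, β) prior on σ², the Normal likelihood is conjugate: posterior is Inv-Gamma(α + n/2, β + Σ(xᵢ−μ)²/2).
Σ(xᵢ−μ)² = (-0.20)² + (0.13)² + (-0.57)² + (0.33)² + (-0.10)² + (0.44)² + (0.14)² + (0.18)² + (0.14)² + (-0.24)² + (0.20)² = 0.8635.
Posterior: Inv-Gamma(3.12 + 11/2, 9.52 + 0.8635/2) = Inv-Gamma(8.62, 9.95175).
E[σ²|data] = β/(α−1) = 9.95175/7.62 = 1.3060.

1.3060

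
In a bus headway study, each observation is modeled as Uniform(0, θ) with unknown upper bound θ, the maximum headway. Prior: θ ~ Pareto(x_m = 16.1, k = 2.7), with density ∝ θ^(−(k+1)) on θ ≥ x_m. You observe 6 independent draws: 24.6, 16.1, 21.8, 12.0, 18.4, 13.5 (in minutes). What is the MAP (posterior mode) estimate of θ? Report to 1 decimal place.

24.6

A Pareto(scale x_m, shape k) prior on the upper bound θ of Uniform(0, θ) is conjugate: posterior is Pareto(max(x_m, max xᵢ), k + n).
Sample maximum = 24.6; prior scale x_m = 16.1 → posterior scale = max = 24.6.
Posterior shape = 2.7 + 6 = 8.7.
The Pareto density is decreasing on [x_m, ∞), so the mode is x_m = 24.6.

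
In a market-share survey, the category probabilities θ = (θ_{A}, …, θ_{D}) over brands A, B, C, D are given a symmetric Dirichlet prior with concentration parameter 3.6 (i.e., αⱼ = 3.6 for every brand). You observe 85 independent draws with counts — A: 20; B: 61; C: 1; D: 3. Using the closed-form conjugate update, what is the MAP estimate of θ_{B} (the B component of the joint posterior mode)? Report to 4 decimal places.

0.6667

The Dirichlet prior is conjugate to the Multinomial likelihood: each posterior αⱼ = prior αⱼ + observed count nⱼ.
Posterior concentration: (23.6, 64.6, 4.6, 6.6), total = 99.4.
Joint mode component: (α_{B}−1)/(Σα−K) = 63.6/95.4 = 0.6667.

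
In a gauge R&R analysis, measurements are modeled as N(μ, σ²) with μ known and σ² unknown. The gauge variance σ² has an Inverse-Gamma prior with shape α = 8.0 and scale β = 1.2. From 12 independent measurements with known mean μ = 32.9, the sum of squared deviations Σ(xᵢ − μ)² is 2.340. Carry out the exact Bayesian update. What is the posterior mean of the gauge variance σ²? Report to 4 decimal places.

With known mean μ and an Inverse-Gamma(α, β) prior on σ², the Normal likelihood is conjugate: posterior is Inv-Gamma(α + n/2, β + Σ(xᵢ−μ)²/2).
Posterior: Inv-Gamma(8.0 + 12/2, 1.2 + 2.340/2) = Inv-Gamma(14.00, 2.3700).
E[σ²|data] = β/(α−1) = 2.3700/13.00 = 0.1823.

0.1823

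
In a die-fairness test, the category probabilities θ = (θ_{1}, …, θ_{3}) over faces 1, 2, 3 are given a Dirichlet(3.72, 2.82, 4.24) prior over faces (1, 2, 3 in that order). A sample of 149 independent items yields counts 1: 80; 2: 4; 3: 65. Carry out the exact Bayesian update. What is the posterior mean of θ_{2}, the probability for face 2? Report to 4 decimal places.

The Dirichlet prior is conjugate to the Multinomial likelihood: each posterior αⱼ = prior αⱼ + observed count nⱼ.
Posterior concentration: (83.72, 6.82, 69.24), total = 159.78.
E[θ_{2}|data] = α_{2}/Σα = 6.82/159.78 = 0.0427.

0.0427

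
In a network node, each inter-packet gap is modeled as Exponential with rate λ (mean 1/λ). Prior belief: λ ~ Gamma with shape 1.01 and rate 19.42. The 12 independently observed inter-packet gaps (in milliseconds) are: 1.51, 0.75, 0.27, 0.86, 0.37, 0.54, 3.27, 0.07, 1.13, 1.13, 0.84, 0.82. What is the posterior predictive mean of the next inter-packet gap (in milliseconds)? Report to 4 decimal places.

2.5795

With a Gamma(shape α, rate β) prior on the exponential rate λ, the posterior after n observations with total T = Σxᵢ is Gamma(α+n, β+T).
Sum of observations T = 11.56 milliseconds; n = 12.
Posterior: Gamma(1.01+12, 19.42+11.56) = Gamma(13.01, 30.98).
The predictive distribution for the next observation is Lomax; its mean is β/(α−1) = 30.98/12.01 = 2.5795.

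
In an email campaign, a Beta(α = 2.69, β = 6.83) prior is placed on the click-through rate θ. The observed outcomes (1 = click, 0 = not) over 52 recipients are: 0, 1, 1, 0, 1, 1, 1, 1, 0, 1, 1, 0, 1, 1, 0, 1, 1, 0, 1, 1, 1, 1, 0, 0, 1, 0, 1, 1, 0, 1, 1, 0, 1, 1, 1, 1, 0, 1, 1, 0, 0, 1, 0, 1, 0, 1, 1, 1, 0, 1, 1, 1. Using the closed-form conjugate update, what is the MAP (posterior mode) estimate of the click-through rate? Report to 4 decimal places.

0.6164

The Beta prior is conjugate to a Binomial/Bernoulli likelihood; the update adds successes to α and failures to β.
Posterior: Beta(α+k, β+n−k) = Beta(2.69+35, 6.83+17) = Beta(37.69, 23.83).
Mode of Beta(a,b) for a,b>1 is (a−1)/(a+b−2) = 36.69/59.52 = 0.6164.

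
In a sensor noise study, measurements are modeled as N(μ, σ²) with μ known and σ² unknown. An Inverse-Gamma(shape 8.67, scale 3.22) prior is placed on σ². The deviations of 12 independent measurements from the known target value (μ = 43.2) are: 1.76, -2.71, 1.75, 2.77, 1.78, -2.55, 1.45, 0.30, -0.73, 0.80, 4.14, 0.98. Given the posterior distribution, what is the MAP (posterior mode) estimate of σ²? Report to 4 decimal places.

1.8747

With known mean μ and an Inverse-Gamma(α, β) prior on σ², the Normal likelihood is conjugate: posterior is Inv-Gamma(α + n/2, β + Σ(xᵢ−μ)²/2).
Σ(xᵢ−μ)² = (1.76)² + (-2.71)² + (1.75)² + (2.77)² + (1.78)² + (-2.55)² + (1.45)² + (0.30)² + (-0.73)² + (0.80)² + (4.14)² + (0.98)² = 52.3134.
Posterior: Inv-Gamma(8.67 + 12/2, 3.22 + 52.3134/2) = Inv-Gamma(14.67, 29.37670).
Mode = β/(α+1) = 29.37670/15.67 = 1.8747.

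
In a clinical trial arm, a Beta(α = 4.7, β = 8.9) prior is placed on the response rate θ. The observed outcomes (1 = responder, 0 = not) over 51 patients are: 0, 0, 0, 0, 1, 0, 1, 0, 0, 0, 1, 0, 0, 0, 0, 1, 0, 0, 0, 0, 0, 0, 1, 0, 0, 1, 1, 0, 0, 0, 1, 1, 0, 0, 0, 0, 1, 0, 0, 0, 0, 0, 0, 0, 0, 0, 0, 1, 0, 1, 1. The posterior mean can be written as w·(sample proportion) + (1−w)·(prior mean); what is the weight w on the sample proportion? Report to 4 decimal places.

0.7895

The Beta prior is conjugate to a Binomial/Bernoulli likelihood; the update adds successes to α and failures to β.
Posterior mean = (α₀+k)/(α₀+β₀+n) = [n/(α₀+β₀+n)]·(k/n) + [(α₀+β₀)/(α₀+β₀+n)]·α₀/(α₀+β₀), so only n and the prior enter the weight.
The weight on the data is w = n/(α₀+β₀+n) = 51/(4.7+8.9+51) = 51/64.6 = 0.7895.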